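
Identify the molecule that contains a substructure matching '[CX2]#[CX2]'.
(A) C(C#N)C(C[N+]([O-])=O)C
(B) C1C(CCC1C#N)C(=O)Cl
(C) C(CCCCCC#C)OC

C

[CX2]#[CX2] describes a carbon-carbon triple bond (an alkyne).
(A) has a nitrile (-C#N) but the triple bond is C#N, not C#C.
(B) has a nitrile (-C#N) but the triple bond is C#N, not C#C.
(C) contains an ethynyl group (-C#CH), which satisfies every atom and bond constraint.
So the answer is (C).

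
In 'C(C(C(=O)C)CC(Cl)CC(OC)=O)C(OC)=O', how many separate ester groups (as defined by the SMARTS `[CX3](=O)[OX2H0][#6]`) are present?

2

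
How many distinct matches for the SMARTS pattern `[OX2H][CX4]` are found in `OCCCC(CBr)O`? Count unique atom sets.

2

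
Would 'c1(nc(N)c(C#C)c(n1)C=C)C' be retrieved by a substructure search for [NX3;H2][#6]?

The pattern [NX3;H2][#6] describes a trivalent nitrogen with two H attached to carbon — a primary amine.
The molecule carries a primary amino group (-NH2), whose atoms satisfy every constraint of the query, so the pattern matches.

Yes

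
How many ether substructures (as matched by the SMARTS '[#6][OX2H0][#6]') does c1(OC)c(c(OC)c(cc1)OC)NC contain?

3

[#6][OX2H0][#6] is the SMARTS for an ether: an aliphatic oxygen bridging two carbons with no H on the oxygen.
The molecule carries 3 separate instances of a methoxy ether (-OCH3) meeting every constraint; each maps to a distinct set of atoms, giving 3 matches.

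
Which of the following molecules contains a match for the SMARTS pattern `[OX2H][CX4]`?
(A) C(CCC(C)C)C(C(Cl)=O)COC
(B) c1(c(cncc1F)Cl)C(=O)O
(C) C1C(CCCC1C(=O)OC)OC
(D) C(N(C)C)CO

D

[OX2H][CX4] describes a hydroxyl oxygen bound to an sp3 (X4) carbon (an aliphatic alcohol).
(A) has a methoxy ether (-OCH3) but the oxygen has H0 (ether), not H1.
(B) has a carboxylic acid group (-C(=O)OH) but the -OH is on a CX3 carbonyl carbon, not a CX4 carbon.
(C) has a methoxy ether (-OCH3) but the oxygen has H0 (ether), not H1.
(D) contains a hydroxyl group (-OH), which satisfies every atom and bond constraint.
So the answer is (D).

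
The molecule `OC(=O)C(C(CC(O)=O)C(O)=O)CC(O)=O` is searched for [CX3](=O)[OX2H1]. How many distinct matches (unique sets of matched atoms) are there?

4

[CX3](=O)[OX2H1] is the SMARTS for a carboxylic acid: an sp2 carbon double-bonded to O and single-bonded to an -OH oxygen.
The molecule carries 4 separate instances of a carboxylic acid group (-C(=O)OH) meeting every constraint; each maps to a distinct set of atoms, giving 4 matches.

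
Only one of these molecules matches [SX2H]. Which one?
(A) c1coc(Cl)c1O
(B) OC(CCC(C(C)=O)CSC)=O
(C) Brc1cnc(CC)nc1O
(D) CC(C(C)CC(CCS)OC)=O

D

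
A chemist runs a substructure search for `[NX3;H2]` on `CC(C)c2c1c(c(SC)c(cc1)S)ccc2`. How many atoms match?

0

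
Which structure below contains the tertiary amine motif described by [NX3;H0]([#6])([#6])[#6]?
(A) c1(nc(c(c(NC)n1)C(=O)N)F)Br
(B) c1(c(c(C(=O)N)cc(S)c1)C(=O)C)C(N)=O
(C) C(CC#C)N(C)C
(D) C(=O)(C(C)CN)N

C

[NX3;H0]([#6])([#6])[#6] describes a trivalent nitrogen with no H, bonded to three carbons (a tertiary amine).
(A) has an N-methylamino group (-NHCH3) but the nitrogen still has one H (H1), not H0.
(B) has a primary amide (-C(=O)NH2) but the amide nitrogen has H2 and only one carbon neighbour.
(C) contains a dimethylamino group (-N(CH3)2), which satisfies every atom and bond constraint.
(D) has a primary amino group (-NH2) but the nitrogen has H2, not H0 with three carbons.
So the answer is (C).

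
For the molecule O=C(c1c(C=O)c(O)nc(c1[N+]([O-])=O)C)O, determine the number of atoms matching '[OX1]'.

Check the 16 heavy atoms by environment: 1× n (aromatic, X2) → no; 5× c (aromatic, X3) → no; 1× N (charge +1, X3) → no; 1× O (charge -1, X1) → match; 3× O (X1) → match; 2× C (X3) → no; 2× O (X2) → no; 1× C (X4) → no.
Summing the matching environments: 1 + 3 = 4 matching atoms.

4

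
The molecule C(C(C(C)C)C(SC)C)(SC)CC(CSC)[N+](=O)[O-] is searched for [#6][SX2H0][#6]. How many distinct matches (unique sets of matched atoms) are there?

[#6][SX2H0][#6] is the SMARTS for a thioether: an aliphatic sulfur bridging two carbons with no H on the sulfur.
The molecule carries 3 separate instances of a methylthio ether (-SCH3) meeting every constraint; each maps to a distinct set of atoms, giving 3 matches.

3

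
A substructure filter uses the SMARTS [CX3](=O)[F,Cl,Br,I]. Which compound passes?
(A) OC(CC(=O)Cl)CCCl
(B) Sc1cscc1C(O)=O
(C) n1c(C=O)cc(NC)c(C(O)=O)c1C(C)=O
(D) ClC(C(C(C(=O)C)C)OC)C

[CX3](=O)[F,Cl,Br,I] describes a carbonyl carbon bonded to a halogen (an acyl halide).
(A) contains an acyl chloride (-C(=O)Cl), which satisfies every atom and bond constraint.
(B) has a carboxylic acid group (-C(=O)OH) but the carbonyl is bonded to -OH, not to a halogen.
(C) has a carboxylic acid group (-C(=O)OH) but the carbonyl is bonded to -OH, not to a halogen.
(D) has a chloro substituent but the Cl is not on a carbonyl carbon.
So the answer is (A).

A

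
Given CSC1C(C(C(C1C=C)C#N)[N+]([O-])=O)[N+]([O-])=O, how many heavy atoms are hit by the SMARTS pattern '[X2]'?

2

The query [X2] means: any atom with exactly two total connections (bonds + H).
Check the 17 heavy atoms by environment: 6× C (X4) → no; 2× N (charge +1, X3) → no; 2× O (charge -1, X1) → no; 2× O (X1) → no; 1× S (X2) → match; 2× C (X3) → no; 1× C (X2) → match; 1× N (X1) → no.
Summing the matching environments: 1 + 1 = 2 matching atoms.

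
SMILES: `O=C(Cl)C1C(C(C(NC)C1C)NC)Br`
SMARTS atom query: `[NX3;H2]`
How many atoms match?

0

The query [NX3;H2] means: aliphatic N with 3 total connections, two of them H — an -NH2 nitrogen (amine or amide).
Check the 14 heavy atoms by environment: 5× C (H1, X4) → no; 3× C (H3, X4) → no; 2× N (H1, X3) → no; 1× C (H0, X3) → no; 1× O (H0, X1) → no; 1× Cl (H0, X1) → no; 1× Br (H0, X1) → no.
No environment satisfies the query, so 0 matching atoms.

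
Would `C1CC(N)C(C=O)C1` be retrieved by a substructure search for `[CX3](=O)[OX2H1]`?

No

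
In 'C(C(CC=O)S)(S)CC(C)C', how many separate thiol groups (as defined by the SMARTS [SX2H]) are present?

2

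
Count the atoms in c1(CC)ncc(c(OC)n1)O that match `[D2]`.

5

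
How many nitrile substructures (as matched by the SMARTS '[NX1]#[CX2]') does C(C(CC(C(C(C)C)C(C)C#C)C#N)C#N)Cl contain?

2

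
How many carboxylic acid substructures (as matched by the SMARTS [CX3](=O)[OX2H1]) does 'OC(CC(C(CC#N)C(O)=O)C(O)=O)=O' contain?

3

[CX3](=O)[OX2H1] is the SMARTS for a carboxylic acid: an sp2 carbon double-bonded to O and single-bonded to an -OH oxygen.
The molecule carries 3 separate instances of a carboxylic acid group (-C(=O)OH) meeting every constraint; each maps to a distinct set of atoms, giving 3 matches.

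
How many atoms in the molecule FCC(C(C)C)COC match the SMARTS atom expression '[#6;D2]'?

The query [#6;D2] means: any carbon bonded to exactly two heavy atoms.
Check the 9 heavy atoms by environment: 2× C (D2) → match; 2× C (D3) → no; 3× C (D1) → no; 1× F (D1) → no; 1× O (D2) → no.
That gives 2 matching atoms.

2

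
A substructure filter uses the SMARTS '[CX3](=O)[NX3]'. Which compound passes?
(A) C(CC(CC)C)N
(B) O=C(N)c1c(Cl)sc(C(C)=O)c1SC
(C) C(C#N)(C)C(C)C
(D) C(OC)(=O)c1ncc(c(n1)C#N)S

B

[CX3](=O)[NX3] describes a carbonyl carbon bonded to a trivalent nitrogen (an amide).
(A) has a primary amino group (-NH2) but the -NH2 is not attached to a carbonyl carbon.
(B) contains a primary amide (-C(=O)NH2), which satisfies every atom and bond constraint.
(C) has a nitrile (-C#N) but the nitrile N is NX1 (triple-bonded), not NX3.
(D) has a nitrile (-C#N) but the nitrile N is NX1 (triple-bonded), not NX3.
So the answer is (B).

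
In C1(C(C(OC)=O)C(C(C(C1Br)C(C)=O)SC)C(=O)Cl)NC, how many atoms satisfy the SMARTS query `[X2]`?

The query [X2] means: any atom with exactly two total connections (bonds + H).
Check the 21 heavy atoms by environment: 10× C (X4) → no; 1× N (X3) → no; 3× C (X3) → no; 3× O (X1) → no; 1× O (X2) → match; 1× S (X2) → match; 1× Br (X1) → no; 1× Cl (X1) → no.
Summing the matching environments: 1 + 1 = 2 matching atoms.

2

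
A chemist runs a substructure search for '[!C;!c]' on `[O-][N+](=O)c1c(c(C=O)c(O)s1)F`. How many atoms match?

The query [!C;!c] means: neither aliphatic nor aromatic carbon — same as [!#6].
Check the 12 heavy atoms by environment: 1× s (aromatic) → match; 4× c (aromatic) → no; 1× C → no; 3× O → match; 1× F → match; 1× N (charge +1) → match; 1× O (charge -1) → match.
Summing the matching environments: 1 + 3 + 1 + 1 + 1 = 7 matching atoms.

7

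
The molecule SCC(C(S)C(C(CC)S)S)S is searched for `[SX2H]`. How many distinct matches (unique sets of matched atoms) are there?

5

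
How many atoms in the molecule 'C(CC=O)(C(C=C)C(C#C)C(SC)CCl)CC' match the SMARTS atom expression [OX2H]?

Check the 17 heavy atoms by environment: 3× C (H2, X4) → no; 4× C (H1, X4) → no; 2× C (H3, X4) → no; 1× S (H0, X2) → no; 1× Cl (H0, X1) → no; 1× C (H0, X2) → no; 1× C (H1, X2) → no; 2× C (H1, X3) → no; 1× C (H2, X3) → no; 1× O (H0, X1) → no.
No environment satisfies the query, so 0 matching atoms.

0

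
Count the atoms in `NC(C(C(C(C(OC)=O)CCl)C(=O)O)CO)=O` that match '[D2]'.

3

The query [D2] means: atom with exactly two heavy-atom neighbours.
Check the 17 heavy atoms by environment: 2× C (D2) → match; 6× C (D3) → no; 5× O (D1) → no; 1× O (D2) → match; 1× C (D1) → no; 1× Cl (D1) → no; 1× N (D1) → no.
Summing the matching environments: 2 + 1 = 3 matching atoms.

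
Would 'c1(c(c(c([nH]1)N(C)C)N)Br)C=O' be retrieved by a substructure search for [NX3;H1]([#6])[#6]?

No

The pattern [NX3;H1]([#6])[#6] describes a trivalent nitrogen with one H, bonded to two carbons — a secondary amine.
The closest candidate here is a primary amino group (-NH2), but the nitrogen has H2 and only one carbon neighbour. No other fragment satisfies the full query, so there is no match.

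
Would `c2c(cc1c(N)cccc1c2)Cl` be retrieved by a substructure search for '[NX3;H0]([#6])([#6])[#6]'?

No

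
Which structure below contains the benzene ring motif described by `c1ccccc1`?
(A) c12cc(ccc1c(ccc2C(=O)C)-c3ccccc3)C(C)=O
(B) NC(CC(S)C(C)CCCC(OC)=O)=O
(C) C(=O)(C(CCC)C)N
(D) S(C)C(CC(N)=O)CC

A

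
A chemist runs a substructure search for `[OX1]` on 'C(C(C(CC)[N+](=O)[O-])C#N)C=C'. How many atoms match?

The query [OX1] means: aliphatic oxygen with one total connection — typically a carbonyl =O or an oxide.
Check the 12 heavy atoms by environment: 5× C (X4) → no; 1× C (X2) → no; 1× N (X1) → no; 2× C (X3) → no; 1× N (charge +1, X3) → no; 1× O (charge -1, X1) → match; 1× O (X1) → match.
Summing the matching environments: 1 + 1 = 2 matching atoms.

2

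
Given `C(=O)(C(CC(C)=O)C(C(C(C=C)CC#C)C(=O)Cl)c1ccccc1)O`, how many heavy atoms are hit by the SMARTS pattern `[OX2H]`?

The query [OX2H] means: aliphatic oxygen with two connections, one of which is H — an -OH oxygen.
Check the 25 heavy atoms by environment: 2× C (H2, X4) → no; 4× C (H1, X4) → no; 3× C (H0, X3) → no; 3× O (H0, X1) → no; 1× C (H3, X4) → no; 1× O (H1, X2) → match; 1× C (H1, X3) → no; 1× C (H2, X3) → no; 1× c (aromatic, H0, X3) → no; 5× c (aromatic, H1, X3) → no; 1× Cl (H0, X1) → no; 1× C (H0, X2) → no; 1× C (H1, X2) → no.
That gives 1 matching atom.

1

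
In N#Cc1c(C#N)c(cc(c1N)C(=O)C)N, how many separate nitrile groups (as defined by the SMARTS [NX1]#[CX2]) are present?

2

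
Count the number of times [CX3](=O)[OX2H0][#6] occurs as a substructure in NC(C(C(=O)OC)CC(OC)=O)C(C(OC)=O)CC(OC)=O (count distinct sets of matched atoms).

[CX3](=O)[OX2H0][#6] is the SMARTS for an ester: a carbonyl carbon bonded to an oxygen that is itself bonded to carbon (no H on that O).
The molecule carries 4 separate instances of a methyl-ester group (-C(=O)OCH3) meeting every constraint; each maps to a distinct set of atoms, giving 4 matches.

4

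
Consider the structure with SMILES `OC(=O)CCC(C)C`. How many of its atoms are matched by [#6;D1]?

Check the 8 heavy atoms by environment: 2× C (D2) → no; 2× C (D3) → no; 2× C (D1) → match; 2× O (D1) → no.
That gives 2 matching atoms.

2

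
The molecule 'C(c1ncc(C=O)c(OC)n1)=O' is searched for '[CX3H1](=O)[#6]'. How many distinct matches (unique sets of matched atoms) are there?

2

[CX3H1](=O)[#6] is the SMARTS for an aldehyde: an sp2 carbon with one H, double-bonded to O and single-bonded to carbon.
The molecule carries 2 separate instances of an aldehyde (-CHO) meeting every constraint; each maps to a distinct set of atoms, giving 2 matches.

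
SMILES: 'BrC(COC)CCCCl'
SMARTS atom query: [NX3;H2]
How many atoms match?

0

The query [NX3;H2] means: aliphatic N with 3 total connections, two of them H — an -NH2 nitrogen (amine or amide).
Check the 9 heavy atoms by environment: 4× C (H2, X4) → no; 1× C (H1, X4) → no; 1× Cl (H0, X1) → no; 1× O (H0, X2) → no; 1× C (H3, X4) → no; 1× Br (H0, X1) → no.
No environment satisfies the query, so 0 matching atoms.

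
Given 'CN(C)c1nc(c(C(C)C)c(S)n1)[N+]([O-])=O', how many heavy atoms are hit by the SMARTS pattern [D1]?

The query [D1] means: atom with exactly one heavy-atom neighbour (degree 1).
Check the 16 heavy atoms by environment: 2× n (aromatic, D2) → no; 4× c (aromatic, D3) → no; 1× N (D3) → no; 4× C (D1) → match; 1× C (D3) → no; 1× S (D1) → match; 1× N (charge +1, D3) → no; 1× O (charge -1, D1) → match; 1× O (D1) → match.
Summing the matching environments: 4 + 1 + 1 + 1 = 7 matching atoms.

7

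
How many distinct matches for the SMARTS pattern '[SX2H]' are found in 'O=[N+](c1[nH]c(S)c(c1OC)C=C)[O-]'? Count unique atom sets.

1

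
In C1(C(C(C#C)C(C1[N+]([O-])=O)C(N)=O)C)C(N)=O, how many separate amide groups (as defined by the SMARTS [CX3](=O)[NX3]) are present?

2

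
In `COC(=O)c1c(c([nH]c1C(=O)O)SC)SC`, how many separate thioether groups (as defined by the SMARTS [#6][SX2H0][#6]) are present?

[#6][SX2H0][#6] is the SMARTS for a thioether: an aliphatic sulfur bridging two carbons with no H on the sulfur.
The molecule carries 2 separate instances of a methylthio ether (-SCH3) meeting every constraint; each maps to a distinct set of atoms, giving 2 matches.

2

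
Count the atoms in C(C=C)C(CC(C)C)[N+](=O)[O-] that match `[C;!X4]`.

Check the 11 heavy atoms by environment: 6× C (X4) → no; 1× N (charge +1, X3) → no; 1× O (charge -1, X1) → no; 1× O (X1) → no; 2× C (X3) → match.
That gives 2 matching atoms.

2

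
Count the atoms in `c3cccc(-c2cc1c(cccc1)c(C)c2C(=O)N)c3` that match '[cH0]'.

6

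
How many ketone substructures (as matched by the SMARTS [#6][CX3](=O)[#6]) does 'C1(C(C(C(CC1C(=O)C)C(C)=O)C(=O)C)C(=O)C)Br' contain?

[#6][CX3](=O)[#6] is the SMARTS for a ketone: a carbonyl carbon (no H) flanked by two carbons.
The molecule carries 4 separate instances of an acetyl/ketone group (-C(=O)CH3) meeting every constraint; each maps to a distinct set of atoms, giving 4 matches.

4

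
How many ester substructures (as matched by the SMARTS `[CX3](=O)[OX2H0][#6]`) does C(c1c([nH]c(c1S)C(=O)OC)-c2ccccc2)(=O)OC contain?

2

[CX3](=O)[OX2H0][#6] is the SMARTS for an ester: a carbonyl carbon bonded to an oxygen that is itself bonded to carbon (no H on that O).
The molecule carries 2 separate instances of a methyl-ester group (-C(=O)OCH3) meeting every constraint; each maps to a distinct set of atoms, giving 2 matches.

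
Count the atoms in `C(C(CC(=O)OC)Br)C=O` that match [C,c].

6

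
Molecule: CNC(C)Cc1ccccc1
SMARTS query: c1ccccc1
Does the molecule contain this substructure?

Yes

The pattern c1ccccc1 describes six aromatic carbons in a ring — a benzene ring.
The molecule carries a phenyl ring, whose atoms satisfy every constraint of the query, so the pattern matches.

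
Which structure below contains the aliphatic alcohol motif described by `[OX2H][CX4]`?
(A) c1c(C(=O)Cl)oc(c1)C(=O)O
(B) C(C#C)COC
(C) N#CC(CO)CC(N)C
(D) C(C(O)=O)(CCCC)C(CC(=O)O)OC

C

[OX2H][CX4] describes a hydroxyl oxygen bound to an sp3 (X4) carbon (an aliphatic alcohol).
(A) has a carboxylic acid group (-C(=O)OH) but the -OH is on a CX3 carbonyl carbon, not a CX4 carbon.
(B) has a methoxy ether (-OCH3) but the oxygen has H0 (ether), not H1.
(C) contains a hydroxyl group (-OH), which satisfies every atom and bond constraint.
(D) has a methoxy ether (-OCH3) but the oxygen has H0 (ether), not H1.
So the answer is (C).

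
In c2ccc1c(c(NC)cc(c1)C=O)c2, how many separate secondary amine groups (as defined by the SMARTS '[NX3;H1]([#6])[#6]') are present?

1

[NX3;H1]([#6])[#6] is the SMARTS for a secondary amine: a trivalent nitrogen with one H, bonded to two carbons.
Exactly one fragment in the molecule meets all constraints, giving 1 match.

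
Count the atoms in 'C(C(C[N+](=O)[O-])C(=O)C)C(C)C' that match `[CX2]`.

The query [CX2] means: C with X2: aliphatic carbon with exactly 2 total connections.
Check the 12 heavy atoms by environment: 7× C (X4) → no; 1× N (charge +1, X3) → no; 1× O (charge -1, X1) → no; 2× O (X1) → no; 1× C (X3) → no.
No environment satisfies the query, so 0 matching atoms.

0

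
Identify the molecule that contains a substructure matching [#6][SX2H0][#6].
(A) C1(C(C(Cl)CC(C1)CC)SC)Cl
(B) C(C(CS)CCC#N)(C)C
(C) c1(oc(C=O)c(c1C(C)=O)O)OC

[#6][SX2H0][#6] describes an aliphatic sulfur bridging two carbons with no H on the sulfur (a thioether).
(A) contains a methylthio ether (-SCH3), which satisfies every atom and bond constraint.
(B) has a thiol (-SH) but the sulfur has H1, not H0 bridging two carbons.
(C) has a methoxy ether (-OCH3) but the bridging atom is O, not S.
So the answer is (A).

A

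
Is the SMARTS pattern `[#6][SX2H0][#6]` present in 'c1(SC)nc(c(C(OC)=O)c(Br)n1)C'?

Yes

The pattern [#6][SX2H0][#6] describes an aliphatic sulfur bridging two carbons with no H on the sulfur — a thioether.
The molecule carries a methylthio ether (-SCH3), whose atoms satisfy every constraint of the query, so the pattern matches.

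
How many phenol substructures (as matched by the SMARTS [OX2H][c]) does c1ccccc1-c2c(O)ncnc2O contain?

2

[OX2H][c] is the SMARTS for a phenol: a hydroxyl oxygen attached to an aromatic carbon.
The molecule carries 2 separate instances of a hydroxyl group (-OH) meeting every constraint; each maps to a distinct set of atoms, giving 2 matches.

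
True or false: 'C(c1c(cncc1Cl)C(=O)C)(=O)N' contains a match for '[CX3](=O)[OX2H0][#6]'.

False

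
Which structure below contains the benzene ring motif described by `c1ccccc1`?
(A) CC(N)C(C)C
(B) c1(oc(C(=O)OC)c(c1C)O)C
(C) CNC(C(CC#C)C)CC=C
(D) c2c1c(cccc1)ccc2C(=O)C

D

c1ccccc1 describes six aromatic carbons in a ring (a benzene ring).
(A) has a methyl group (-CH3) but no six-membered all-carbon aromatic ring is present.
(B) has a methyl group (-CH3) but no six-membered all-carbon aromatic ring is present.
(C) has a methyl group (-CH3) but no six-membered all-carbon aromatic ring is present.
(D) contains the required atom environment, so the pattern matches.
So the answer is (D).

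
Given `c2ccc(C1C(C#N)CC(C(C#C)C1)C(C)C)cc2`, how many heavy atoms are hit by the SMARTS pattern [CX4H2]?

2

The query [CX4H2] means: sp3 carbon (X4) with exactly two hydrogens.
Check the 19 heavy atoms by environment: 2× C (H2, X4) → match; 5× C (H1, X4) → no; 1× c (aromatic, H0, X3) → no; 5× c (aromatic, H1, X3) → no; 2× C (H0, X2) → no; 1× C (H1, X2) → no; 1× N (H0, X1) → no; 2× C (H3, X4) → no.
That gives 2 matching atoms.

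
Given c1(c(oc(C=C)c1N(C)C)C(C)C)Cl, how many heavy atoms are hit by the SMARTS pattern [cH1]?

0

The query [cH1] means: aromatic carbon bearing exactly one hydrogen.
Check the 14 heavy atoms by environment: 1× o (aromatic, H0) → no; 4× c (aromatic, H0) → no; 2× C (H1) → no; 4× C (H3) → no; 1× Cl (H0) → no; 1× C (H2) → no; 1× N (H0) → no.
No environment satisfies the query, so 0 matching atoms.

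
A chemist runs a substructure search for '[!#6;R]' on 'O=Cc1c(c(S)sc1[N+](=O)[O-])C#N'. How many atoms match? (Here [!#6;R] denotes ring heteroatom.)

1

The query [!#6;R] means: non-carbon atom that is part of a ring.
Check the 13 heavy atoms by environment: 1× s (aromatic, in 5-ring) → match; 4× c (aromatic, in 5-ring) → no; 1× N (charge +1, acyclic) → no; 1× O (charge -1, acyclic) → no; 2× O (acyclic) → no; 1× S (acyclic) → no; 2× C (acyclic) → no; 1× N (acyclic) → no.
That gives 1 matching atom.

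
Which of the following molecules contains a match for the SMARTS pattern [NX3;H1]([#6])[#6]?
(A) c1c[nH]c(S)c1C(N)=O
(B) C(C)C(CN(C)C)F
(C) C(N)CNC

C

[NX3;H1]([#6])[#6] describes a trivalent nitrogen with one H, bonded to two carbons (a secondary amine).
(A) has a primary amide (-C(=O)NH2) but the -C(=O)NH2 nitrogen has H2, not H1.
(B) has a dimethylamino group (-N(CH3)2) but the nitrogen has H0, not H1.
(C) contains an N-methylamino group (-NHCH3), which satisfies every atom and bond constraint.
So the answer is (C).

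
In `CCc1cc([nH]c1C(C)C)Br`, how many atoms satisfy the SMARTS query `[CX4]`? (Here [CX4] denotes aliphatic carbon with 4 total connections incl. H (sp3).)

5

The query [CX4] means: C with X4: aliphatic carbon with exactly 4 total connections (bonds + H).
Check the 11 heavy atoms by environment: 1× n (aromatic, X3) → no; 4× c (aromatic, X3) → no; 1× Br (X1) → no; 5× C (X4) → match.
That gives 5 matching atoms.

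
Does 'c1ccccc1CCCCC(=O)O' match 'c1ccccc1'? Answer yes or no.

Yes

The pattern c1ccccc1 describes six aromatic carbons in a ring — a benzene ring.
The molecule carries a phenyl ring, whose atoms satisfy every constraint of the query, so the pattern matches.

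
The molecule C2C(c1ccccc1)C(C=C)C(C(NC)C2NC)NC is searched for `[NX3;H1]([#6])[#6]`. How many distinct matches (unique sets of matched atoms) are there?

[NX3;H1]([#6])[#6] is the SMARTS for a secondary amine: a trivalent nitrogen with one H, bonded to two carbons.
The molecule carries 3 separate instances of an N-methylamino group (-NHCH3) meeting every constraint; each maps to a distinct set of atoms, giving 3 matches.

3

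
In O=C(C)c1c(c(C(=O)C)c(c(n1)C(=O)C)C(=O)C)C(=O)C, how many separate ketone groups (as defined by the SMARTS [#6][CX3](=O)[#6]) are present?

5

[#6][CX3](=O)[#6] is the SMARTS for a ketone: a carbonyl carbon (no H) flanked by two carbons.
The molecule carries 5 separate instances of an acetyl/ketone group (-C(=O)CH3) meeting every constraint; each maps to a distinct set of atoms, giving 5 matches.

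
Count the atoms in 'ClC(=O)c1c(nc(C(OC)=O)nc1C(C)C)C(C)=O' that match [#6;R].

The query [#6;R] means: carbon that is part of a ring.
Check the 19 heavy atoms by environment: 2× n (aromatic, in 6-ring) → no; 4× c (aromatic, in 6-ring) → match; 8× C (acyclic) → no; 4× O (acyclic) → no; 1× Cl (acyclic) → no.
That gives 4 matching atoms.

4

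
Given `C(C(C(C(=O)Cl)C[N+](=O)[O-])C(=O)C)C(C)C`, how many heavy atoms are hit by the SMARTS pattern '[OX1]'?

4

The query [OX1] means: aliphatic oxygen with one total connection — typically a carbonyl =O or an oxide.
Check the 16 heavy atoms by environment: 8× C (X4) → no; 1× N (charge +1, X3) → no; 1× O (charge -1, X1) → match; 3× O (X1) → match; 2× C (X3) → no; 1× Cl (X1) → no.
Summing the matching environments: 1 + 3 = 4 matching atoms.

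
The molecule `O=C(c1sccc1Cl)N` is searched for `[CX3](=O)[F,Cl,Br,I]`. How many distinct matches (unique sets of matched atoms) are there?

0

[CX3](=O)[F,Cl,Br,I] is the SMARTS for an acyl halide: a carbonyl carbon bonded to a halogen.
The molecule has a chloro substituent, but the Cl is not on a carbonyl carbon; nothing else fits, so there are 0 matches.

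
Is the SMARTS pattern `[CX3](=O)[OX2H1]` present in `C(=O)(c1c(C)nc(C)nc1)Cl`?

No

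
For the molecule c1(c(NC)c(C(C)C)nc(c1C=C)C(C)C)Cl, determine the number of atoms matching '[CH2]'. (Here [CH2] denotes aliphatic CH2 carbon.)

1

The query [CH2] means: aliphatic carbon with exactly two hydrogens.
Check the 17 heavy atoms by environment: 1× n (aromatic, H0) → no; 5× c (aromatic, H0) → no; 1× Cl (H0) → no; 1× N (H1) → no; 5× C (H3) → no; 3× C (H1) → no; 1× C (H2) → match.
That gives 1 matching atom.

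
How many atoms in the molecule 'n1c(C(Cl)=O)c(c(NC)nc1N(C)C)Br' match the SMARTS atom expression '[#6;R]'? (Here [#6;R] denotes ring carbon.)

4

Check the 15 heavy atoms by environment: 2× n (aromatic, in 6-ring) → no; 4× c (aromatic, in 6-ring) → match; 2× N (acyclic) → no; 4× C (acyclic) → no; 1× Br (acyclic) → no; 1× O (acyclic) → no; 1× Cl (acyclic) → no.
That gives 4 matching atoms.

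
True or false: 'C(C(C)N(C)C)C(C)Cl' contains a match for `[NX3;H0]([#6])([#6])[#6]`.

The pattern [NX3;H0]([#6])([#6])[#6] describes a trivalent nitrogen with no H, bonded to three carbons — a tertiary amine.
The molecule carries a dimethylamino group (-N(CH3)2), whose atoms satisfy every constraint of the query, so the pattern matches.

True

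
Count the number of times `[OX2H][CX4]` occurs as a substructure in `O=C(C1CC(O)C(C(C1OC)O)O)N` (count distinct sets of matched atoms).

[OX2H][CX4] is the SMARTS for an aliphatic alcohol: a hydroxyl oxygen bound to an sp3 (X4) carbon.
The molecule carries 3 separate instances of a hydroxyl group (-OH) meeting every constraint; each maps to a distinct set of atoms, giving 3 matches.

3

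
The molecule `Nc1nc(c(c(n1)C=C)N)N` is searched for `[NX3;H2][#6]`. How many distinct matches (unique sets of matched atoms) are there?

[NX3;H2][#6] is the SMARTS for a primary amine: a trivalent nitrogen with two H attached to carbon.
The molecule carries 3 separate instances of a primary amino group (-NH2) meeting every constraint; each maps to a distinct set of atoms, giving 3 matches.

3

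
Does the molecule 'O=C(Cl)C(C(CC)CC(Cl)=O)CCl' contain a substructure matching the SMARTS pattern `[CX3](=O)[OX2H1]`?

The pattern [CX3](=O)[OX2H1] describes an sp2 carbon double-bonded to O and single-bonded to an -OH oxygen — a carboxylic acid.
The closest candidate here is an acyl chloride (-C(=O)Cl), but the carbonyl is bonded to Cl, not to an -OH oxygen. No other fragment satisfies the full query, so there is no match.

No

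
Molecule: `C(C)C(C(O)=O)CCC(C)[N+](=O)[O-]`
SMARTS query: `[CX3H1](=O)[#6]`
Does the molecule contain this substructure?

The pattern [CX3H1](=O)[#6] describes an sp2 carbon with one H, double-bonded to O and single-bonded to carbon — an aldehyde.
The closest candidate here is a carboxylic acid group (-C(=O)OH), but the carbonyl carbon has H0 and is bonded to O, not H1. No other fragment satisfies the full query, so there is no match.

No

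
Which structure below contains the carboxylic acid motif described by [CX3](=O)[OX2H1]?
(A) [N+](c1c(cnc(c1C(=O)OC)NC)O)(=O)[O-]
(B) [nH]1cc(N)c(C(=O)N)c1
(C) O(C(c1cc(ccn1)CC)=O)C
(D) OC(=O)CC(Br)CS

D

[CX3](=O)[OX2H1] describes an sp2 carbon double-bonded to O and single-bonded to an -OH oxygen (a carboxylic acid).
(A) has a methyl-ester group (-C(=O)OCH3) but the singly-bonded O has no H (OX2H0, not OX2H1).
(B) has a primary amide (-C(=O)NH2) but the carbonyl is bonded to N, not to an -OH oxygen.
(C) has a methyl-ester group (-C(=O)OCH3) but the singly-bonded O has no H (OX2H0, not OX2H1).
(D) contains a carboxylic acid group (-C(=O)OH), which satisfies every atom and bond constraint.
So the answer is (D).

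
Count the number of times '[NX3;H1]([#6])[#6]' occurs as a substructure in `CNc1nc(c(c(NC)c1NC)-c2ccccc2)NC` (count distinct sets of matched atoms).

[NX3;H1]([#6])[#6] is the SMARTS for a secondary amine: a trivalent nitrogen with one H, bonded to two carbons.
The molecule carries 4 separate instances of an N-methylamino group (-NHCH3) meeting every constraint; each maps to a distinct set of atoms, giving 4 matches.

4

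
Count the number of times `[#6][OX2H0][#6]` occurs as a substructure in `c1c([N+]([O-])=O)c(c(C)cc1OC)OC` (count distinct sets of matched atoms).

[#6][OX2H0][#6] is the SMARTS for an ether: an aliphatic oxygen bridging two carbons with no H on the oxygen.
The molecule carries 2 separate instances of a methoxy ether (-OCH3) meeting every constraint; each maps to a distinct set of atoms, giving 2 matches.

2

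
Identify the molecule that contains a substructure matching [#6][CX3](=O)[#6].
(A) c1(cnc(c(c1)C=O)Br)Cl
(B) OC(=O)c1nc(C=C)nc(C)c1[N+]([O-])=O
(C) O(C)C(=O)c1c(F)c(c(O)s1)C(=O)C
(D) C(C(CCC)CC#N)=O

C

[#6][CX3](=O)[#6] describes a carbonyl carbon (no H) flanked by two carbons (a ketone).
(A) has an aldehyde (-CHO) but the carbonyl carbon has H1, so it is not flanked by two carbons.
(B) has a carboxylic acid group (-C(=O)OH) but one neighbour of the carbonyl carbon is O, not C.
(C) contains an acetyl/ketone group (-C(=O)CH3), which satisfies every atom and bond constraint.
(D) has an aldehyde (-CHO) but the carbonyl carbon has H1, so it is not flanked by two carbons.
So the answer is (C).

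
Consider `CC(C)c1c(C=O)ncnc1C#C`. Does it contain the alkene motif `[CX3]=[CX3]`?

The pattern [CX3]=[CX3] describes a non-aromatic C=C double bond between two sp2 carbons — an alkene.
The closest candidate here is an ethynyl group (-C#CH), but the C-C bond is a triple bond, not a double bond. No other fragment satisfies the full query, so there is no match.

No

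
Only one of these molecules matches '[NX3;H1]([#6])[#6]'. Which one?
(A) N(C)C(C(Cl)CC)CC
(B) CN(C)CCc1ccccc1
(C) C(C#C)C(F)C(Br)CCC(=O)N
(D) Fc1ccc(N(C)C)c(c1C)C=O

[NX3;H1]([#6])[#6] describes a trivalent nitrogen with one H, bonded to two carbons (a secondary amine).
(A) contains an N-methylamino group (-NHCH3), which satisfies every atom and bond constraint.
(B) has a dimethylamino group (-N(CH3)2) but the nitrogen has H0, not H1.
(C) has a primary amide (-C(=O)NH2) but the -C(=O)NH2 nitrogen has H2, not H1.
(D) has a dimethylamino group (-N(CH3)2) but the nitrogen has H0, not H1.
So the answer is (A).

A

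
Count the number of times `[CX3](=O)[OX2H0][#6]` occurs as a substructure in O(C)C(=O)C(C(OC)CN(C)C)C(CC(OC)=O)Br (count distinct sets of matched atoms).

2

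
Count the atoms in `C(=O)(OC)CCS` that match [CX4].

3

Check the 7 heavy atoms by environment: 3× C (X4) → match; 1× C (X3) → no; 1× O (X1) → no; 1× O (X2) → no; 1× S (X2) → no.
That gives 3 matching atoms.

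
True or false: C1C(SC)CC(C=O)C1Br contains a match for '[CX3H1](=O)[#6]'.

True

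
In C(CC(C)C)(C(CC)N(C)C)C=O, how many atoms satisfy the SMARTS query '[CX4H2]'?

2

The query [CX4H2] means: sp3 carbon (X4) with exactly two hydrogens.
Check the 13 heavy atoms by environment: 2× C (H2, X4) → match; 3× C (H1, X4) → no; 5× C (H3, X4) → no; 1× N (H0, X3) → no; 1× C (H1, X3) → no; 1× O (H0, X1) → no.
That gives 2 matching atoms.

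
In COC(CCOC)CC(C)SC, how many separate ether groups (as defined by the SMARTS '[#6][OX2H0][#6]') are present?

[#6][OX2H0][#6] is the SMARTS for an ether: an aliphatic oxygen bridging two carbons with no H on the oxygen.
The molecule carries 2 separate instances of a methoxy ether (-OCH3) meeting every constraint; each maps to a distinct set of atoms, giving 2 matches.

2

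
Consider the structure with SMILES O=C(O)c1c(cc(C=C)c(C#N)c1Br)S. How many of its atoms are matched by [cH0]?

5

The query [cH0] means: aromatic carbon with no attached hydrogen (substituted or ring-fusion).
Check the 15 heavy atoms by environment: 5× c (aromatic, H0) → match; 1× c (aromatic, H1) → no; 2× C (H0) → no; 1× O (H0) → no; 1× O (H1) → no; 1× C (H1) → no; 1× C (H2) → no; 1× Br (H0) → no; 1× N (H0) → no; 1× S (H1) → no.
That gives 5 matching atoms.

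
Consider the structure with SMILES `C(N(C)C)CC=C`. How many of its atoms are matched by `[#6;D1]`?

The query [#6;D1] means: carbon bonded to exactly one heavy atom.
Check the 7 heavy atoms by environment: 3× C (D2) → no; 3× C (D1) → match; 1× N (D3) → no.
That gives 3 matching atoms.

3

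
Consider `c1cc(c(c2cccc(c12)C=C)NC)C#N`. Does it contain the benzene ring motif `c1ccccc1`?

Yes

The pattern c1ccccc1 describes six aromatic carbons in a ring — a benzene ring.
The required atom environment is present in the molecule, so the pattern matches.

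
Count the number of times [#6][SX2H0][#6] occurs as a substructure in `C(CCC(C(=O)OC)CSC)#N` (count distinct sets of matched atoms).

1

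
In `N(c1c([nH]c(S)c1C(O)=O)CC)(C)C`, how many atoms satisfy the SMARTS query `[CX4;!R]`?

The query [CX4;!R] means: aliphatic carbon with four total connections, not in a ring.
Check the 14 heavy atoms by environment: 1× n (aromatic, X3, in 5-ring) → no; 4× c (aromatic, X3, in 5-ring) → no; 4× C (X4, acyclic) → match; 1× S (X2, acyclic) → no; 1× N (X3, acyclic) → no; 1× C (X3, acyclic) → no; 1× O (X1, acyclic) → no; 1× O (X2, acyclic) → no.
That gives 4 matching atoms.

4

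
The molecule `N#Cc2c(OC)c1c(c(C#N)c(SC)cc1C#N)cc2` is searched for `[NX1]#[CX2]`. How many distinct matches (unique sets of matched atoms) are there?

[NX1]#[CX2] is the SMARTS for a nitrile: a nitrogen triple-bonded to a two-connected carbon.
The molecule carries 3 separate instances of a nitrile (-C#N) meeting every constraint; each maps to a distinct set of atoms, giving 3 matches.

3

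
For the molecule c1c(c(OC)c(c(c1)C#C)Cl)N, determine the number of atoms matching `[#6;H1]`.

The query [#6;H1] means: any carbon bearing exactly one hydrogen.
Check the 12 heavy atoms by environment: 4× c (aromatic, H0) → no; 2× c (aromatic, H1) → match; 1× O (H0) → no; 1× C (H3) → no; 1× Cl (H0) → no; 1× N (H2) → no; 1× C (H0) → no; 1× C (H1) → match.
Summing the matching environments: 2 + 1 = 3 matching atoms.

3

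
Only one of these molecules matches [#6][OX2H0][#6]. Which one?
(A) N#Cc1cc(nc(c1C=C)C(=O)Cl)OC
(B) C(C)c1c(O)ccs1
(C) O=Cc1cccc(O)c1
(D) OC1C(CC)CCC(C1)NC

[#6][OX2H0][#6] describes an aliphatic oxygen bridging two carbons with no H on the oxygen (an ether).
(A) contains a methoxy ether (-OCH3), which satisfies every atom and bond constraint.
(B) has a hydroxyl group (-OH) but the oxygen has H1, not H0 bridging two carbons.
(C) has a hydroxyl group (-OH) but the oxygen has H1, not H0 bridging two carbons.
(D) has a hydroxyl group (-OH) but the oxygen has H1, not H0 bridging two carbons.
So the answer is (A).

A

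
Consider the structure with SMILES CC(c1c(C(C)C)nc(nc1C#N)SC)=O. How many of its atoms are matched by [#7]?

3

The query [#7] means: #7 matches any nitrogen atom regardless of aromaticity.
Check the 16 heavy atoms by environment: 2× n (aromatic) → match; 4× c (aromatic) → no; 1× S → no; 7× C → no; 1× N → match; 1× O → no.
Summing the matching environments: 2 + 1 = 3 matching atoms.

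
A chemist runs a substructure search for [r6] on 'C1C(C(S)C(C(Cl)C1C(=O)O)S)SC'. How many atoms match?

6

The query [r6] means: r6 matches atoms in a six-membered ring.
Check the 14 heavy atoms by environment: 6× C (in 6-ring) → match; 3× S (acyclic) → no; 2× C (acyclic) → no; 1× Cl (acyclic) → no; 2× O (acyclic) → no.
That gives 6 matching atoms.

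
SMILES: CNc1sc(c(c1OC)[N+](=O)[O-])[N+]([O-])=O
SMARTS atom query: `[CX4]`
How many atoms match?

2

The query [CX4] means: C with X4: aliphatic carbon with exactly 4 total connections (bonds + H).
Check the 15 heavy atoms by environment: 1× s (aromatic, X2) → no; 4× c (aromatic, X3) → no; 1× O (X2) → no; 2× C (X4) → match; 2× N (charge +1, X3) → no; 2× O (charge -1, X1) → no; 2× O (X1) → no; 1× N (X3) → no.
That gives 2 matching atoms.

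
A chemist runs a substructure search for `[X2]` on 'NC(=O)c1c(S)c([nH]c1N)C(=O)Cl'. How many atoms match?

1

The query [X2] means: any atom with exactly two total connections (bonds + H).
Check the 13 heavy atoms by environment: 1× n (aromatic, X3) → no; 4× c (aromatic, X3) → no; 1× S (X2) → match; 2× N (X3) → no; 2× C (X3) → no; 2× O (X1) → no; 1× Cl (X1) → no.
That gives 1 matching atom.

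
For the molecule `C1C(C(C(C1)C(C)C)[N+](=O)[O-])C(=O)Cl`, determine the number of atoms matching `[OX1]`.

The query [OX1] means: aliphatic oxygen with one total connection — typically a carbonyl =O or an oxide.
Check the 14 heavy atoms by environment: 8× C (X4) → no; 1× N (charge +1, X3) → no; 1× O (charge -1, X1) → match; 2× O (X1) → match; 1× C (X3) → no; 1× Cl (X1) → no.
Summing the matching environments: 1 + 2 = 3 matching atoms.

3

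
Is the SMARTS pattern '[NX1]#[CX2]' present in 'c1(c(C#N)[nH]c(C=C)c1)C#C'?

Yes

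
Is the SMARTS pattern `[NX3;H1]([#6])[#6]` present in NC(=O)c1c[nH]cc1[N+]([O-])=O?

No

The pattern [NX3;H1]([#6])[#6] describes a trivalent nitrogen with one H, bonded to two carbons — a secondary amine.
The closest candidate here is a primary amide (-C(=O)NH2), but the -C(=O)NH2 nitrogen has H2, not H1. No other fragment satisfies the full query, so there is no match.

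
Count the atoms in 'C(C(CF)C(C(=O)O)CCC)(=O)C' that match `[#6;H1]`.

2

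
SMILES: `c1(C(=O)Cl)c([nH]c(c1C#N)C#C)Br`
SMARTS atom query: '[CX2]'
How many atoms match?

The query [CX2] means: C with X2: aliphatic carbon with exactly 2 total connections.
Check the 13 heavy atoms by environment: 1× n (aromatic, X3) → no; 4× c (aromatic, X3) → no; 3× C (X2) → match; 1× N (X1) → no; 1× C (X3) → no; 1× O (X1) → no; 1× Cl (X1) → no; 1× Br (X1) → no.
That gives 3 matching atoms.

3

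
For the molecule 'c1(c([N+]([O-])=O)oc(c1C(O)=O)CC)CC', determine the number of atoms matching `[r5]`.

5

The query [r5] means: r5 matches atoms in a five-membered ring.
Check the 15 heavy atoms by environment: 1× o (aromatic, in 5-ring) → match; 4× c (aromatic, in 5-ring) → match; 5× C (acyclic) → no; 1× N (charge +1, acyclic) → no; 1× O (charge -1, acyclic) → no; 3× O (acyclic) → no.
Summing the matching environments: 1 + 4 = 5 matching atoms.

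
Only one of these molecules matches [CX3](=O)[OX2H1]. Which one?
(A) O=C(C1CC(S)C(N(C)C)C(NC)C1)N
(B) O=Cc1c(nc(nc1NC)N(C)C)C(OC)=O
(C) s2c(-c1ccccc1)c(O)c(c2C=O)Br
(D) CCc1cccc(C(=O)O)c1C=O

D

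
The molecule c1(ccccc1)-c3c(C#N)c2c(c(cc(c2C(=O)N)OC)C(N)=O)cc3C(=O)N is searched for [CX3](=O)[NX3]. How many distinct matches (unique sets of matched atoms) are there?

3

[CX3](=O)[NX3] is the SMARTS for an amide: a carbonyl carbon bonded to a trivalent nitrogen.
The molecule carries 3 separate instances of a primary amide (-C(=O)NH2) meeting every constraint; each maps to a distinct set of atoms, giving 3 matches.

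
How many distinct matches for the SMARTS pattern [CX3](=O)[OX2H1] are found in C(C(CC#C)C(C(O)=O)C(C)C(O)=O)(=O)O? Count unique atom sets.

[CX3](=O)[OX2H1] is the SMARTS for a carboxylic acid: an sp2 carbon double-bonded to O and single-bonded to an -OH oxygen.
The molecule carries 3 separate instances of a carboxylic acid group (-C(=O)OH) meeting every constraint; each maps to a distinct set of atoms, giving 3 matches.

3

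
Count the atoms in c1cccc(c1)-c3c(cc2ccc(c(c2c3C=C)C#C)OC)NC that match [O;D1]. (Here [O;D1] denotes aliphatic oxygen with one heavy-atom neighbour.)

0

Check the 24 heavy atoms by environment: 8× c (aromatic, D3) → no; 8× c (aromatic, D2) → no; 1× N (D2) → no; 4× C (D1) → no; 2× C (D2) → no; 1× O (D2) → no.
No environment satisfies the query, so 0 matching atoms.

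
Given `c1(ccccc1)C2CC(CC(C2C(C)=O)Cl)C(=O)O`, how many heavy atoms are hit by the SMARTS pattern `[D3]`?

The query [D3] means: atom with exactly three heavy-atom neighbours.
Check the 19 heavy atoms by environment: 2× C (D2) → no; 6× C (D3) → match; 1× c (aromatic, D3) → match; 5× c (aromatic, D2) → no; 3× O (D1) → no; 1× C (D1) → no; 1× Cl (D1) → no.
Summing the matching environments: 6 + 1 = 7 matching atoms.

7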